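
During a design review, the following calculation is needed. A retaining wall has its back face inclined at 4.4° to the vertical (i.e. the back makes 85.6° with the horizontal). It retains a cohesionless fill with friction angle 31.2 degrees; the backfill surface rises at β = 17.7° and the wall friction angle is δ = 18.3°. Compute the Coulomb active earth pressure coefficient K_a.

0.416

K_a = sin²(α+φ) / [sin²α · sin(α−δ) · (1 + √{sin(φ+δ)sin(φ−β) / (sin(α−δ)sin(α+β))})²].
With α = 85.6°, φ = 31.2°, δ = 18.3°, β = 17.7°: K_a = 0.4162.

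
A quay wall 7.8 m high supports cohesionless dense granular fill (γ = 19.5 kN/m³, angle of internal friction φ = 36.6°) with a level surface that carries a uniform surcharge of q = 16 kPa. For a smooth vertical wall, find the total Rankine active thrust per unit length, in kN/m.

182 kN/m

K_a = tan²(45° − φ/2) = 0.2530.
Soil triangle: ½ K_a γ H² = 0.5×0.2530×19.5×7.8² = 150.1 kN/m.
Surcharge rectangle: K_a q H = 0.2530×16×7.8 = 31.57 kN/m.
Total = 150.1 + 31.57 = 181.6 kN/m.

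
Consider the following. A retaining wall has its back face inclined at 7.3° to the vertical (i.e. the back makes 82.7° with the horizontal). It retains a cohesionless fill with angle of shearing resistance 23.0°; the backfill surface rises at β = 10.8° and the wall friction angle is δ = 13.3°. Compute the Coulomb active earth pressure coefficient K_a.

K_a = sin²(α+φ) / [sin²α · sin(α−δ) · (1 + √{sin(φ+δ)sin(φ−β) / (sin(α−δ)sin(α+β))})²].
With α = 82.7°, φ = 23.0°, δ = 13.3°, β = 10.8°: K_a = 0.5394.

0.539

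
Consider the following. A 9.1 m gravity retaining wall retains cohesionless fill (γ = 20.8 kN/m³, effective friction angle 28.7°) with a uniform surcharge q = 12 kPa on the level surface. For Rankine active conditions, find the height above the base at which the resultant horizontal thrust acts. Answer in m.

K_a = 0.3511.
Triangular part P₁ = ½K_aγH² = 302.4 at H/3 = 3.033 m; rectangular part P₂ = K_a q H = 38.35 at H/2 = 4.550 m.
ȳ = (P₁·3.033 + P₂·4.550)/(P₁+P₂) = 3.204 m.

3.20 m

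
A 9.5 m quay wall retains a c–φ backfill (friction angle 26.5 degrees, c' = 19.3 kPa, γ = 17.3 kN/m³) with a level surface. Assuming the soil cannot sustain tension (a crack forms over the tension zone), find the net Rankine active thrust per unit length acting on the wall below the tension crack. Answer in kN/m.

K_a = 0.3829; √K_a = 0.6188.
Tension-crack depth z_c = 2c/(γ√K_a) = 2×19.3/(17.3×0.6188) = 3.606 m.
σ_a at base = K_a γ H − 2c√K_a = 0.3829×17.3×9.5 − 2×19.3×0.6188 = 39.05 kPa.
P_a = ½ × 39.05 × (H − z_c) = 0.5×39.05×5.894 = 115.1 kN/m.

115 kN/m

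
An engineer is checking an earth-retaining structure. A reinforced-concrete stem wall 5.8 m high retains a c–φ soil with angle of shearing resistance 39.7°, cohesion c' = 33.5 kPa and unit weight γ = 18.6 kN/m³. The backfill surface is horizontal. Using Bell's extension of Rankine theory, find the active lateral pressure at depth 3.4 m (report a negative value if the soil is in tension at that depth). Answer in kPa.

-17.5 kPa

K_a = (1 − sin φ)/(1 + sin φ) = 0.2204.
σ_a = K_a γ z − 2c√K_a = 0.2204×18.6×3.4 − 2×33.5×0.4695 = -17.52 kPa.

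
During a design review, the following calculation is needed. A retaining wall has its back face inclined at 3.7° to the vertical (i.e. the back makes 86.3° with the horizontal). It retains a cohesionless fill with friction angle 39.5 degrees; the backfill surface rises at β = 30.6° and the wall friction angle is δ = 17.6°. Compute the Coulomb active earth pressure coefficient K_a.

0.364

K_a = sin²(α+φ) / [sin²α · sin(α−δ) · (1 + √{sin(φ+δ)sin(φ−β) / (sin(α−δ)sin(α+β))})²].
With α = 86.3°, φ = 39.5°, δ = 17.6°, β = 30.6°: K_a = 0.3641.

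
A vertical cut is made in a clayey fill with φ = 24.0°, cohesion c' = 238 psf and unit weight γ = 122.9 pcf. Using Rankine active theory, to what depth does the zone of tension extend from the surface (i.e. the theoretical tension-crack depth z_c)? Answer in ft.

5.96 ft

K_a = tan²(45° − 24.0°/2) = 0.4217; √K_a = 0.6494.
The active pressure is zero where K_a γ z = 2c√K_a, so z_c = 2c/(γ√K_a) = 2×238/(122.9×0.6494) = 5.964 ft.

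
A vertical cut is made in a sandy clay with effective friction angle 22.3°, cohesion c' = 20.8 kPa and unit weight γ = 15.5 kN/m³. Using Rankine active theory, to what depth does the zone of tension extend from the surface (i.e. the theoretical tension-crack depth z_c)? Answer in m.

4.00 m

K_a = tan²(45° − 22.3°/2) = 0.4498; √K_a = 0.6707.
The active pressure is zero where K_a γ z = 2c√K_a, so z_c = 2c/(γ√K_a) = 2×20.8/(15.5×0.6707) = 4.002 m.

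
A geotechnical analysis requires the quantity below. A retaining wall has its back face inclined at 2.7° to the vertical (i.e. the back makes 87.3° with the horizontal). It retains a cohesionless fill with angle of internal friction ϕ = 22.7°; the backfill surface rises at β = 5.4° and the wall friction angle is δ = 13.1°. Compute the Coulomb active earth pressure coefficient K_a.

K_a = sin²(α+φ) / [sin²α · sin(α−δ) · (1 + √{sin(φ+δ)sin(φ−β) / (sin(α−δ)sin(α+β))})²].
With α = 87.3°, φ = 22.7°, δ = 13.1°, β = 5.4°: K_a = 0.4527.

0.453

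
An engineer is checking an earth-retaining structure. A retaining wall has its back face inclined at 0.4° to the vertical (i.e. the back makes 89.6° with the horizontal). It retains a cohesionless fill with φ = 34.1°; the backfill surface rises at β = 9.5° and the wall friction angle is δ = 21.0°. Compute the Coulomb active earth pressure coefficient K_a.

K_a = sin²(α+φ) / [sin²α · sin(α−δ) · (1 + √{sin(φ+δ)sin(φ−β) / (sin(α−δ)sin(α+β))})²].
With α = 89.6°, φ = 34.1°, δ = 21.0°, β = 9.5°: K_a = 0.2870.

0.287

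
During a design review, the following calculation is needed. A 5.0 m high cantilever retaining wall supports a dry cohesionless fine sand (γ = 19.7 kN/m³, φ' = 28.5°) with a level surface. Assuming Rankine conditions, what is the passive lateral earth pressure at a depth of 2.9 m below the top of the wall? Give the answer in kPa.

161 kPa

K_p = (1 + sin φ)/(1 − sin φ) = 2.825.
σ_h = K_p γ z = 2.825 × 19.7 × 2.9 = 161.4 kPa.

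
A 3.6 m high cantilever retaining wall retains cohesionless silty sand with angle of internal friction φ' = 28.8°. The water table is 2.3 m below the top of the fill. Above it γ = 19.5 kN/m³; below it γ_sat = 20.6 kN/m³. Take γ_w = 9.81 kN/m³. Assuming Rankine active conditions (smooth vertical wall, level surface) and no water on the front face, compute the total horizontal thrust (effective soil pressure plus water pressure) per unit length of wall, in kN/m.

K_a = tan²(45° − φ/2) = 0.3498.
γ' = 20.6 − 9.81 = 10.79 kN/m³. Depth below WT = 1.3 m.
σ'_h at WT = K_a γ d_w = 15.69 kPa; at base = 15.69 + K_a γ' × 1.3 = 20.59 kPa.
P₁ (0–2.3 m) = ½×15.69×2.3 = 18.04. P₂ (2.3–3.6 m) = ½(15.69+20.59)×1.3 = 23.58.
P_w = ½ γ_w h₂² = 0.5×9.81×1.3² = 8.289. Total = 18.04+23.58+8.289 = 49.91 kN/m.

49.9 kN/m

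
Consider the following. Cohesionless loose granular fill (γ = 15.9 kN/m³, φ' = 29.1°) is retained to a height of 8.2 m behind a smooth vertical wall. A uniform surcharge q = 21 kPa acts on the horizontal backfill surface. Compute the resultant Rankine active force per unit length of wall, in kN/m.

K_a = tan²(45° − φ/2) = 0.3456.
Soil triangle: ½ K_a γ H² = 0.5×0.3456×15.9×8.2² = 184.7 kN/m.
Surcharge rectangle: K_a q H = 0.3456×21×8.2 = 59.51 kN/m.
Total = 184.7 + 59.51 = 244.2 kN/m.

244 kN/m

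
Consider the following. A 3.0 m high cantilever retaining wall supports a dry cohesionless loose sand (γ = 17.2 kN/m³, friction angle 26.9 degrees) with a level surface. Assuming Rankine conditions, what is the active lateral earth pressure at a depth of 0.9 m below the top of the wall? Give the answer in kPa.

K_a = (1 − sin φ)/(1 + sin φ) = 0.3770.
σ_h = K_a γ z = 0.3770 × 17.2 × 0.9 = 5.836 kPa.

5.84 kPa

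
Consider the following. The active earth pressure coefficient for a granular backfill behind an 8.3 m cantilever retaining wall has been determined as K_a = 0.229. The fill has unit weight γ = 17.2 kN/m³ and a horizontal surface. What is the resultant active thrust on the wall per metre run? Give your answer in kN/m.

P = ½ K_a γ H² = 0.5 × 0.229 × 17.2 × 8.3² = 135.7 kN/m.

136 kN/m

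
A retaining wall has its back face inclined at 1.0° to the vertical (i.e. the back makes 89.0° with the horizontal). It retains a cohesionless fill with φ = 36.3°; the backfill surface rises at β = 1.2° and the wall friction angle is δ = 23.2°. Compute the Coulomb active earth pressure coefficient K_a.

K_a = sin²(α+φ) / [sin²α · sin(α−δ) · (1 + √{sin(φ+δ)sin(φ−β) / (sin(α−δ)sin(α+β))})²].
With α = 89.0°, φ = 36.3°, δ = 23.2°, β = 1.2°: K_a = 0.2421.

0.242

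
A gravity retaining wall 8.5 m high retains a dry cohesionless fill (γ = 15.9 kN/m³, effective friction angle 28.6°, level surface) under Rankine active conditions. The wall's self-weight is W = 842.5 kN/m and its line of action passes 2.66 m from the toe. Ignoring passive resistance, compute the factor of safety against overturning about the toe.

K_a = tan²(45° − 28.6°/2) = 0.3525.
P_a = ½K_aγH² = 0.5×0.3525×15.9×8.5² = 202.5 kN/m, acting at H/3 = 2.833 m above the base.
Overturning moment M_o = P_a × H/3 = 202.5 × 2.833 = 573.7.
Resisting moment M_r = W × 2.66 = 842.5 × 2.66 = 2241.
FS_overturning = M_r/M_o = 2241/573.7 = 3.906.

3.91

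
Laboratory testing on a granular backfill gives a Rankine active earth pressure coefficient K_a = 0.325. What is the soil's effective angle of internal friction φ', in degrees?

30.6°

K_a = tan²(45° − φ/2) ⇒ 45° − φ/2 = arctan(√0.325) = 29.69°.
φ = 2(45° − 29.69°) = 30.63°.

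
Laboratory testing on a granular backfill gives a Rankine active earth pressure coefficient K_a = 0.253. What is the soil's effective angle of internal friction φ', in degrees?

36.6°

K_a = tan²(45° − φ/2) ⇒ 45° − φ/2 = arctan(√0.253) = 26.70°.
φ = 2(45° − 26.70°) = 36.60°.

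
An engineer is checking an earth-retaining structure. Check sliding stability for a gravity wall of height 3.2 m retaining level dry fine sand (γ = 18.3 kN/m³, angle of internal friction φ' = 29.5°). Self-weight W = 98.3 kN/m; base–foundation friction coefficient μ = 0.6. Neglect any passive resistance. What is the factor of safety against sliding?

K_a = tan²(45° − 29.5°/2) = 0.3401.
P_a = ½K_aγH² = 0.5×0.3401×18.3×3.2² = 31.87 kN/m, acting at H/3 = 1.067 m above the base.
FS_sliding = μW / P_a = 0.6×98.3 / 31.87 = 1.851.

1.85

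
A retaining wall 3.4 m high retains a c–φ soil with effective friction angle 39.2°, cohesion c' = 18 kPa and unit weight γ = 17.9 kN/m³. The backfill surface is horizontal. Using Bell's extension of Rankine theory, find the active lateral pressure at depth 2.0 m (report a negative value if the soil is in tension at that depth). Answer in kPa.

K_a = (1 − sin φ)/(1 + sin φ) = 0.2255.
σ_a = K_a γ z − 2c√K_a = 0.2255×17.9×2.0 − 2×18×0.4748 = -9.022 kPa.

-9.02 kPa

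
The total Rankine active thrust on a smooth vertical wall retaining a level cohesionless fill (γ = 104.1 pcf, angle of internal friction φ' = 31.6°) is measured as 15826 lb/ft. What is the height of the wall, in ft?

31.2 ft

K_a = 0.3123. P_a = ½ K_a γ H² ⇒ H = √(2P_a/(K_a γ)).
H = √(2×15826/(0.3123×104.1)) = 31.20 ft.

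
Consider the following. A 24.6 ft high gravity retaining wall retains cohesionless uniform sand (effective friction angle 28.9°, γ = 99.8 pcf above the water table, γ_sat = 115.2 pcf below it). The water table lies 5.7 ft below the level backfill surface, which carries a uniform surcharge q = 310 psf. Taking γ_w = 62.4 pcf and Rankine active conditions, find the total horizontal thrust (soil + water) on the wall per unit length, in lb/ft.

21400 lb/ft

K_a = tan²(45° − φ/2) = 0.3484.
γ' = 115.2 − 62.4 = 52.80 pcf. h₂ = H − d_w = 18.9 ft.
σ'_h: at surface K_a·q = 108.0; at WT K_a(q+γd_w) = 306.2; at base K_a(q+γd_w+γ'h₂) = 653.8 psf.
P₁ = ½(108.0+306.2)×5.7 = 1180; P₂ = ½(306.2+653.8)×18.9 = 9072; P_w = ½γ_w h₂² = 11140.
Total = 1180+9072+11140 = 21400 lb/ft.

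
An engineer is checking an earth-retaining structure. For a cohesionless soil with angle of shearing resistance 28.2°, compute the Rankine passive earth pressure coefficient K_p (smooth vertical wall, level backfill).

K_p = (1 + sin φ)/(1 − sin φ) = tan²(45° + 28.2°/2) = 2.792.

2.79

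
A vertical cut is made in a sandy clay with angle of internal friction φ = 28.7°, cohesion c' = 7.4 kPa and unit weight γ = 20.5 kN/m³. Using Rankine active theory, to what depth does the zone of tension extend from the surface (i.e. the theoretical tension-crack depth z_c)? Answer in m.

K_a = tan²(45° − 28.7°/2) = 0.3511; √K_a = 0.5926.
The active pressure is zero where K_a γ z = 2c√K_a, so z_c = 2c/(γ√K_a) = 2×7.4/(20.5×0.5926) = 1.218 m.

1.22 m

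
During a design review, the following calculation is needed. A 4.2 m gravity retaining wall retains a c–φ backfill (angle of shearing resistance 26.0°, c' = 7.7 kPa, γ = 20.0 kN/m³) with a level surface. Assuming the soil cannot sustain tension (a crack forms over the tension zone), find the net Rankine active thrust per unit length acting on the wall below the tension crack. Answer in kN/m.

34.4 kN/m

K_a = 0.3905; √K_a = 0.6249.
Tension-crack depth z_c = 2c/(γ√K_a) = 2×7.7/(20.0×0.6249) = 1.232 m.
σ_a at base = K_a γ H − 2c√K_a = 0.3905×20.0×4.2 − 2×7.7×0.6249 = 23.18 kPa.
P_a = ½ × 23.18 × (H − z_c) = 0.5×23.18×2.968 = 34.39 kN/m.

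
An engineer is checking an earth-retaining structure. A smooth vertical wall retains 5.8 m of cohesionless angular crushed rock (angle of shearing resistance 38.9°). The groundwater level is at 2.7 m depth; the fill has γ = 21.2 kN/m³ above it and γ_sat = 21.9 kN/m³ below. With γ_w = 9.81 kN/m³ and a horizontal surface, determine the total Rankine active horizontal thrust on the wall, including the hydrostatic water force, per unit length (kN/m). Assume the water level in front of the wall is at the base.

K_a = tan²(45° − φ/2) = 0.2285.
γ' = 21.9 − 9.81 = 12.09 kN/m³. Depth below WT = 3.1 m.
σ'_h at WT = K_a γ d_w = 13.08 kPa; at base = 13.08 + K_a γ' × 3.1 = 21.65 kPa.
P₁ (0–2.7 m) = ½×13.08×2.7 = 17.66. P₂ (2.7–5.8 m) = ½(13.08+21.65)×3.1 = 53.83.
P_w = ½ γ_w h₂² = 0.5×9.81×3.1² = 47.14. Total = 17.66+53.83+47.14 = 118.6 kN/m.

119 kN/m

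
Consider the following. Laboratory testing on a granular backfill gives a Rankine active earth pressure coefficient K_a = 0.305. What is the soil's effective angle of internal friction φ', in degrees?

K_a = tan²(45° − φ/2) ⇒ 45° − φ/2 = arctan(√0.305) = 28.91°.
φ = 2(45° − 28.91°) = 32.18°.

32.2°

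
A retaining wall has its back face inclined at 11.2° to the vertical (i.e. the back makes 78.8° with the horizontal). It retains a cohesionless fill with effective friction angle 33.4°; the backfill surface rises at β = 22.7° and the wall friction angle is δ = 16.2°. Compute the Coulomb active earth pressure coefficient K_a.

K_a = sin²(α+φ) / [sin²α · sin(α−δ) · (1 + √{sin(φ+δ)sin(φ−β) / (sin(α−δ)sin(α+β))})²].
With α = 78.8°, φ = 33.4°, δ = 16.2°, β = 22.7°: K_a = 0.5097.

0.510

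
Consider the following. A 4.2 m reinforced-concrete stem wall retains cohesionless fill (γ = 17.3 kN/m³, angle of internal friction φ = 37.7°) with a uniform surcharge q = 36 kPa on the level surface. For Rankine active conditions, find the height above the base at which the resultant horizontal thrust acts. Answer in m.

K_a = 0.2411.
Triangular part P₁ = ½K_aγH² = 36.78 at H/3 = 1.400 m; rectangular part P₂ = K_a q H = 36.45 at H/2 = 2.100 m.
ȳ = (P₁·1.400 + P₂·2.100)/(P₁+P₂) = 1.748 m.

1.75 m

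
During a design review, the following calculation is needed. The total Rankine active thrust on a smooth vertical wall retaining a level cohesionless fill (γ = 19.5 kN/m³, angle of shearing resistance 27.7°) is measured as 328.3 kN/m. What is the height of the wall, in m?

9.60 m

K_a = 0.3653. P_a = ½ K_a γ H² ⇒ H = √(2P_a/(K_a γ)).
H = √(2×328.3/(0.3653×19.5)) = 9.600 m.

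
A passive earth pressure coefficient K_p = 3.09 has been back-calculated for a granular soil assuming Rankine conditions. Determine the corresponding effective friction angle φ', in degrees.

K_p = (1+sin φ)/(1−sin φ) ⇒ sin φ = (K_p − 1)/(K_p + 1) = 0.5110.
φ = arcsin(0.5110) = 30.73°.

30.7°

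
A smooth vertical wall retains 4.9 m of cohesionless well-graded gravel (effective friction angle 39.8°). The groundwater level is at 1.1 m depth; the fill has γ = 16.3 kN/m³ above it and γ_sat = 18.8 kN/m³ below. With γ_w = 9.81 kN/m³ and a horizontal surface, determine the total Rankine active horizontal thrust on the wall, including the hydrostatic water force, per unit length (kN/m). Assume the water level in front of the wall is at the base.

K_a = tan²(45° − φ/2) = 0.2194.
γ' = 18.8 − 9.81 = 8.990 kN/m³. Depth below WT = 3.8 m.
σ'_h at WT = K_a γ d_w = 3.934 kPa; at base = 3.934 + K_a γ' × 3.8 = 11.43 kPa.
P₁ (0–1.1 m) = ½×3.934×1.1 = 2.164. P₂ (1.1–4.9 m) = ½(3.934+11.43)×3.8 = 29.19.
P_w = ½ γ_w h₂² = 0.5×9.81×3.8² = 70.83. Total = 2.164+29.19+70.83 = 102.2 kN/m.

102 kN/m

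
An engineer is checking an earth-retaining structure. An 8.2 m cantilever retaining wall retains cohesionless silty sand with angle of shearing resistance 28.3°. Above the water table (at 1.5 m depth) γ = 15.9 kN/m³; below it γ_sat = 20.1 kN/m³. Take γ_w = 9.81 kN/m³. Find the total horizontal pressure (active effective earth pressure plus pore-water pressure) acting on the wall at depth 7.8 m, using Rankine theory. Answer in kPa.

93.4 kPa

K_a = (1 − sin φ)/(1 + sin φ) = 0.3568.
γ' = 20.1 − 9.81 = 10.29 kN/m³.
Effective vertical stress at 7.8 m: σ'_v = 15.9×1.5 + 10.29×6.30 = 88.68 kPa.
σ'_h = K_a σ'_v = 0.3568 × 88.68 = 31.64 kPa; u = γ_w × 6.30 = 61.80 kPa.
Total σ_h = 31.64 + 61.80 = 93.44 kPa.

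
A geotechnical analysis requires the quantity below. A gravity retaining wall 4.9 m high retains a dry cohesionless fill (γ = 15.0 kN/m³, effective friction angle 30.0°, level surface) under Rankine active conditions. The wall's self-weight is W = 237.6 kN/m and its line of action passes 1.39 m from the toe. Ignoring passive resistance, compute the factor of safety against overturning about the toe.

3.37

K_a = tan²(45° − 30.0°/2) = 0.3333.
P_a = ½K_aγH² = 0.5×0.3333×15.0×4.9² = 60.03 kN/m, acting at H/3 = 1.633 m above the base.
Overturning moment M_o = P_a × H/3 = 60.03 × 1.633 = 98.04.
Resisting moment M_r = W × 1.39 = 237.6 × 1.39 = 330.3.
FS_overturning = M_r/M_o = 330.3/98.04 = 3.369.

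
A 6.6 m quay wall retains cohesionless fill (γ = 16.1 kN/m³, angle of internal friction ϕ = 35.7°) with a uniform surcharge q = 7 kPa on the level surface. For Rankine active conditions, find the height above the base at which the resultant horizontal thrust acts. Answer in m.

K_a = 0.2630.
Triangular part P₁ = ½K_aγH² = 92.22 at H/3 = 2.200 m; rectangular part P₂ = K_a q H = 12.15 at H/2 = 3.300 m.
ȳ = (P₁·2.200 + P₂·3.300)/(P₁+P₂) = 2.328 m.

2.33 m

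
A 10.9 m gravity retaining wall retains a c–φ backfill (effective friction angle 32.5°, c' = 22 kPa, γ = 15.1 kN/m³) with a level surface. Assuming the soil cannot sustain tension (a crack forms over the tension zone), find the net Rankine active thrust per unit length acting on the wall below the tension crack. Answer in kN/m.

K_a = 0.3010; √K_a = 0.5486.
Tension-crack depth z_c = 2c/(γ√K_a) = 2×22/(15.1×0.5486) = 5.311 m.
σ_a at base = K_a γ H − 2c√K_a = 0.3010×15.1×10.9 − 2×22×0.5486 = 25.40 kPa.
P_a = ½ × 25.40 × (H − z_c) = 0.5×25.40×5.589 = 70.97 kN/m.

71.0 kN/m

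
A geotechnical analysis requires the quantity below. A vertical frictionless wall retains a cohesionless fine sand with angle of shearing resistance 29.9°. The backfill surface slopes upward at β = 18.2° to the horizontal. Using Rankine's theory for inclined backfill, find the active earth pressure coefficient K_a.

0.398

K_a = cos β · (cos β − √(cos²β − cos²φ)) / (cos β + √(cos²β − cos²φ)).
cos β = 0.9500, cos φ = 0.8669, √(cos²β − cos²φ) = 0.3885.
K_a = 0.9500 × (0.9500 − 0.3885)/(0.9500 + 0.3885) = 0.3985.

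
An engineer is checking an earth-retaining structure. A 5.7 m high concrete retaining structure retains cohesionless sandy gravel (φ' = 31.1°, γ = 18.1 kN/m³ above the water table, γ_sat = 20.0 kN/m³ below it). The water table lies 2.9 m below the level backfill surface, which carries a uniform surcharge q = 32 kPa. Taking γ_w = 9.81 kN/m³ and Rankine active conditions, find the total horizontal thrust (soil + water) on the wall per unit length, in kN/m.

180 kN/m

K_a = tan²(45° − φ/2) = 0.3188.
γ' = 20.0 − 9.81 = 10.19 kN/m³. h₂ = H − d_w = 2.8 m.
σ'_h: at surface K_a·q = 10.20; at WT K_a(q+γd_w) = 26.94; at base K_a(q+γd_w+γ'h₂) = 36.03 kPa.
P₁ = ½(10.20+26.94)×2.9 = 53.85; P₂ = ½(26.94+36.03)×2.8 = 88.15; P_w = ½γ_w h₂² = 38.46.
Total = 53.85+88.15+38.46 = 180.5 kN/m.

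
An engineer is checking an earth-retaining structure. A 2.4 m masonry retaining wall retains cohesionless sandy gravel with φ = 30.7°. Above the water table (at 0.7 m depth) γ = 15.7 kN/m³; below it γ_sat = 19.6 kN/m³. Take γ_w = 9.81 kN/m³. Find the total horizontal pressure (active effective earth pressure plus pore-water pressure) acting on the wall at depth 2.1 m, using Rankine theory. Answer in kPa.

21.7 kPa

K_a = (1 − sin φ)/(1 + sin φ) = 0.3240.
γ' = 19.6 − 9.81 = 9.790 kN/m³.
Effective vertical stress at 2.1 m: σ'_v = 15.7×0.7 + 9.790×1.40 = 24.70 kPa.
σ'_h = K_a σ'_v = 0.3240 × 24.70 = 8.002 kPa; u = γ_w × 1.40 = 13.73 kPa.
Total σ_h = 8.002 + 13.73 = 21.74 kPa.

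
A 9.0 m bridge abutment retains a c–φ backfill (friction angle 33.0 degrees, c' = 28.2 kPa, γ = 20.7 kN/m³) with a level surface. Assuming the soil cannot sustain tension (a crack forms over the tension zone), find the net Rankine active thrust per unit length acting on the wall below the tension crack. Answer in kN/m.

48.4 kN/m

K_a = 0.2948; √K_a = 0.5430.
Tension-crack depth z_c = 2c/(γ√K_a) = 2×28.2/(20.7×0.5430) = 5.018 m.
σ_a at base = K_a γ H − 2c√K_a = 0.2948×20.7×9.0 − 2×28.2×0.5430 = 24.30 kPa.
P_a = ½ × 24.30 × (H − z_c) = 0.5×24.30×3.982 = 48.38 kN/m.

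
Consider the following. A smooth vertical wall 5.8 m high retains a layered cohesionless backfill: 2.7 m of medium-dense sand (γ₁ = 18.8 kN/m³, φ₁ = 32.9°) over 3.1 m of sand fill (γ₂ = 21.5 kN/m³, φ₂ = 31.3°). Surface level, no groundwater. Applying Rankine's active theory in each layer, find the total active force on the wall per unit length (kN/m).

K_a1 = tan²(45°−32.9°/2) = 0.2960; K_a2 = tan²(45°−31.3°/2) = 0.3162.
Layer 1: σ at base = K_a1 γ₁ h₁ = 15.03 kPa; P₁ = ½×15.03×2.7 = 20.29.
Layer 2: σ_v at top = γ₁h₁ = 50.76; σ_h top = K_a2×50.76 = 16.05; σ_h base = K_a2×(50.76+21.5×3.1) = 37.13.
P₂ = ½(16.05+37.13)×3.1 = 82.42. Total P_a = 20.29+82.42 = 102.7 kN/m.

103 kN/m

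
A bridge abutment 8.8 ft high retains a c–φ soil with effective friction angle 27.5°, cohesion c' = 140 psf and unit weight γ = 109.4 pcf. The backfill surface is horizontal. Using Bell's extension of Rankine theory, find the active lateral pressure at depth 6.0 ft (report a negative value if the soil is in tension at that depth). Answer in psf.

K_a = (1 − sin φ)/(1 + sin φ) = 0.3682.
σ_a = K_a γ z − 2c√K_a = 0.3682×109.4×6.0 − 2×140×0.6068 = 71.79 psf.

71.8 psf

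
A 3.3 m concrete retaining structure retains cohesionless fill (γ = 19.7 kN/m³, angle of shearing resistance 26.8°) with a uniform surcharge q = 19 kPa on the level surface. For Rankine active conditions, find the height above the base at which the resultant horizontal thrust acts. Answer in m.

K_a = 0.3785.
Triangular part P₁ = ½K_aγH² = 40.60 at H/3 = 1.100 m; rectangular part P₂ = K_a q H = 23.73 at H/2 = 1.650 m.
ȳ = (P₁·1.100 + P₂·1.650)/(P₁+P₂) = 1.303 m.

1.30 m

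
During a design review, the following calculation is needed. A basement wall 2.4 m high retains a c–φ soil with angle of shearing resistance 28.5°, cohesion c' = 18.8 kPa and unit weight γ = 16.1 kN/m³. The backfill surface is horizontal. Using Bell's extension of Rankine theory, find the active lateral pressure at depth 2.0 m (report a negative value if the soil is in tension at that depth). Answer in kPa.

-11.0 kPa

K_a = (1 − sin φ)/(1 + sin φ) = 0.3540.
σ_a = K_a γ z − 2c√K_a = 0.3540×16.1×2.0 − 2×18.8×0.5949 = -10.97 kPa.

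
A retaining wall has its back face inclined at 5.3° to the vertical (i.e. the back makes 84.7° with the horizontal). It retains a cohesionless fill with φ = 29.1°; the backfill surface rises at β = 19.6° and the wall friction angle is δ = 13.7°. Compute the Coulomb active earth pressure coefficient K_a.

0.490

K_a = sin²(α+φ) / [sin²α · sin(α−δ) · (1 + √{sin(φ+δ)sin(φ−β) / (sin(α−δ)sin(α+β))})²].
With α = 84.7°, φ = 29.1°, δ = 13.7°, β = 19.6°: K_a = 0.4901.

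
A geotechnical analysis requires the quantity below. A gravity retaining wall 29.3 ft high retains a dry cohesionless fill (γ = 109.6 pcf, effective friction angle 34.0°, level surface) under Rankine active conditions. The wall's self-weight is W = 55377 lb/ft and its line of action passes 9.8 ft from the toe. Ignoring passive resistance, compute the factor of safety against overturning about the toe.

K_a = tan²(45° − 34.0°/2) = 0.2827.
P_a = ½K_aγH² = 0.5×0.2827×109.6×29.3² = 13300 lb/ft, acting at H/3 = 9.767 ft above the base.
Overturning moment M_o = P_a × H/3 = 13300 × 9.767 = 129900.
Resisting moment M_r = W × 9.8 = 55377 × 9.8 = 542700.
FS_overturning = M_r/M_o = 542700/129900 = 4.178.

4.18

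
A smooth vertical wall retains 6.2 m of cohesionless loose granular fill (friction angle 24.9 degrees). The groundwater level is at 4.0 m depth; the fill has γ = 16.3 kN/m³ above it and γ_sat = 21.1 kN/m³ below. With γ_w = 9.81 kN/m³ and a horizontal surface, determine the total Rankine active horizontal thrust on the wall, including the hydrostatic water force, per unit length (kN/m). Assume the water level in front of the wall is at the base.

K_a = tan²(45° − φ/2) = 0.4074.
γ' = 21.1 − 9.81 = 11.29 kN/m³. Depth below WT = 2.2 m.
σ'_h at WT = K_a γ d_w = 26.56 kPa; at base = 26.56 + K_a γ' × 2.2 = 36.68 kPa.
P₁ (0–4.0 m) = ½×26.56×4.0 = 53.13. P₂ (4.0–6.2 m) = ½(26.56+36.68)×2.2 = 69.57.
P_w = ½ γ_w h₂² = 0.5×9.81×2.2² = 23.74. Total = 53.13+69.57+23.74 = 146.4 kN/m.

146 kN/m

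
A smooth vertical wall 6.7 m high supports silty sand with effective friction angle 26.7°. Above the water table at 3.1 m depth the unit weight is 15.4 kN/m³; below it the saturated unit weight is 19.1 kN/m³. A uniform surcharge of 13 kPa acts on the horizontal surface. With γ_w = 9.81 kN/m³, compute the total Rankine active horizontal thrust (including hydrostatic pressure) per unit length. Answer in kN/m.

213 kN/m

K_a = tan²(45° − φ/2) = 0.3800.
γ' = 19.1 − 9.81 = 9.290 kN/m³. h₂ = H − d_w = 3.6 m.
σ'_h: at surface K_a·q = 4.939; at WT K_a(q+γd_w) = 23.08; at base K_a(q+γd_w+γ'h₂) = 35.79 kPa.
P₁ = ½(4.939+23.08)×3.1 = 43.43; P₂ = ½(23.08+35.79)×3.6 = 106.0; P_w = ½γ_w h₂² = 63.57.
Total = 43.43+106.0+63.57 = 213.0 kN/m.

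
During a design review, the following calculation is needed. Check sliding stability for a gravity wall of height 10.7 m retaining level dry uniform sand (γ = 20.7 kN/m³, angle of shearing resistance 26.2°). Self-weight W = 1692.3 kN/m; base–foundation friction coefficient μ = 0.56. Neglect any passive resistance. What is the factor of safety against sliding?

2.06

K_a = tan²(45° − 26.2°/2) = 0.3874.
P_a = ½K_aγH² = 0.5×0.3874×20.7×10.7² = 459.1 kN/m, acting at H/3 = 3.567 m above the base.
FS_sliding = μW / P_a = 0.56×1692.3 / 459.1 = 2.064.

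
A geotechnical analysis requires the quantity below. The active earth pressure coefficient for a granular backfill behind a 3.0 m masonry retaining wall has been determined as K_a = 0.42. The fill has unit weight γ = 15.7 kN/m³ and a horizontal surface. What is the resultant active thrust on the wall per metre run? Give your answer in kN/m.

P = ½ K_a γ H² = 0.5 × 0.42 × 15.7 × 3.0² = 29.67 kN/m.

29.7 kN/m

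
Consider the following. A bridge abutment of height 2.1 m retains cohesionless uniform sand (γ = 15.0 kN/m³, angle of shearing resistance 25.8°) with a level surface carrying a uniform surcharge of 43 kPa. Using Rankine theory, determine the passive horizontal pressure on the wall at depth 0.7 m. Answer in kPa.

K_p = (1 + sin φ)/(1 − sin φ) = 2.541.
σ_v = γz + q = 15.0 × 0.7 + 43 = 53.50 kPa.
σ_h = K_p σ_v = 2.541 × 53.50 = 136.0 kPa.

136 kPa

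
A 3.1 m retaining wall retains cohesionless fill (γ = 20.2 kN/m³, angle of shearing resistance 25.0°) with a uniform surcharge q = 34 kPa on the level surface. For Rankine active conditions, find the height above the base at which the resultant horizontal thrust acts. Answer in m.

1.30 m

K_a = 0.4059.
Triangular part P₁ = ½K_aγH² = 39.39 at H/3 = 1.033 m; rectangular part P₂ = K_a q H = 42.78 at H/2 = 1.550 m.
ȳ = (P₁·1.033 + P₂·1.550)/(P₁+P₂) = 1.302 m.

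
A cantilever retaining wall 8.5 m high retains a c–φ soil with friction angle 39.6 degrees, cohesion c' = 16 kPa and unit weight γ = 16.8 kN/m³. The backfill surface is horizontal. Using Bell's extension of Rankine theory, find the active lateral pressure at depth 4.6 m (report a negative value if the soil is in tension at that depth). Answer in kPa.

2.05 kPa

K_a = (1 − sin φ)/(1 + sin φ) = 0.2214.
σ_a = K_a γ z − 2c√K_a = 0.2214×16.8×4.6 − 2×16×0.4706 = 2.054 kPa.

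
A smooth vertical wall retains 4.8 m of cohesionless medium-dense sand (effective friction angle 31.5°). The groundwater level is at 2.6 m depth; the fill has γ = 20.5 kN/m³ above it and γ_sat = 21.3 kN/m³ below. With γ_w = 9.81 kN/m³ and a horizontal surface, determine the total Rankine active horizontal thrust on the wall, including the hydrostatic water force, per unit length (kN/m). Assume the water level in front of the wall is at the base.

91.0 kN/m

K_a = tan²(45° − φ/2) = 0.3136.
γ' = 21.3 − 9.81 = 11.49 kN/m³. Depth below WT = 2.2 m.
σ'_h at WT = K_a γ d_w = 16.72 kPa; at base = 16.72 + K_a γ' × 2.2 = 24.64 kPa.
P₁ (0–2.6 m) = ½×16.72×2.6 = 21.73. P₂ (2.6–4.8 m) = ½(16.72+24.64)×2.2 = 45.50.
P_w = ½ γ_w h₂² = 0.5×9.81×2.2² = 23.74. Total = 21.73+45.50+23.74 = 90.97 kN/m.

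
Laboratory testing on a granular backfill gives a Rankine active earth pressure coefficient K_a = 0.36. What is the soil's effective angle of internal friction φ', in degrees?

K_a = tan²(45° − φ/2) ⇒ 45° − φ/2 = arctan(√0.36) = 30.96°.
φ = 2(45° − 30.96°) = 28.07°.

28.1°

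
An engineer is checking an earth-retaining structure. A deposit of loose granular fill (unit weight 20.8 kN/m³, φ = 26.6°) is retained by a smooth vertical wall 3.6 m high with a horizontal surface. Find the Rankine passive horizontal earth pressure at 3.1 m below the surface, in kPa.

K_p = (1 + sin φ)/(1 − sin φ) = 2.622.
σ_h = K_p γ z = 2.622 × 20.8 × 3.1 = 169.0 kPa.

169 kPa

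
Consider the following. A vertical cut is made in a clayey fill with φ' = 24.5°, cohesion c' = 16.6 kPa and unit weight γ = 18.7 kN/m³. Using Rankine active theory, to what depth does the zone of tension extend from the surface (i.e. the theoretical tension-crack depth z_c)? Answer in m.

K_a = tan²(45° − 24.5°/2) = 0.4137; √K_a = 0.6432.
The active pressure is zero where K_a γ z = 2c√K_a, so z_c = 2c/(γ√K_a) = 2×16.6/(18.7×0.6432) = 2.760 m.

2.76 m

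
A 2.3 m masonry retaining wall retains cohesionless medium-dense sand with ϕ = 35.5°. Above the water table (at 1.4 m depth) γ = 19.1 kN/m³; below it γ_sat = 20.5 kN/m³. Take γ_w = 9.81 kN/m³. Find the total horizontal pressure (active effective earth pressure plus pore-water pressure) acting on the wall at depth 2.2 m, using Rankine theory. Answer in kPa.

K_a = (1 − sin φ)/(1 + sin φ) = 0.2653.
γ' = 20.5 − 9.81 = 10.69 kN/m³.
Effective vertical stress at 2.2 m: σ'_v = 19.1×1.4 + 10.69×0.800 = 35.29 kPa.
σ'_h = K_a σ'_v = 0.2653 × 35.29 = 9.362 kPa; u = γ_w × 0.800 = 7.848 kPa.
Total σ_h = 9.362 + 7.848 = 17.21 kPa.

17.2 kPa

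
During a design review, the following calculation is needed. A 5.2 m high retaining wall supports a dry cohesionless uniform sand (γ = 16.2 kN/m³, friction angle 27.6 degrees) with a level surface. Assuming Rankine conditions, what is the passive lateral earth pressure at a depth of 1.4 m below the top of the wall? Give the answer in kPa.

61.8 kPa

K_p = (1 + sin φ)/(1 − sin φ) = 2.726.
σ_h = K_p γ z = 2.726 × 16.2 × 1.4 = 61.84 kPa.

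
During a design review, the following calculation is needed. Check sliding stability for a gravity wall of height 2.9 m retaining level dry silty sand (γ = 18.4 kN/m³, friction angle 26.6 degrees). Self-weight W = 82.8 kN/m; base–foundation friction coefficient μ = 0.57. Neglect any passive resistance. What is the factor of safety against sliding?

K_a = tan²(45° − 26.6°/2) = 0.3814.
P_a = ½K_aγH² = 0.5×0.3814×18.4×2.9² = 29.51 kN/m, acting at H/3 = 0.9667 m above the base.
FS_sliding = μW / P_a = 0.57×82.8 / 29.51 = 1.599.

1.60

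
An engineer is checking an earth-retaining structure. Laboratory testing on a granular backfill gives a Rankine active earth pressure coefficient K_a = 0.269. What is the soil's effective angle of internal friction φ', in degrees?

35.2°

K_a = tan²(45° − φ/2) ⇒ 45° − φ/2 = arctan(√0.269) = 27.41°.
φ = 2(45° − 27.41°) = 35.17°.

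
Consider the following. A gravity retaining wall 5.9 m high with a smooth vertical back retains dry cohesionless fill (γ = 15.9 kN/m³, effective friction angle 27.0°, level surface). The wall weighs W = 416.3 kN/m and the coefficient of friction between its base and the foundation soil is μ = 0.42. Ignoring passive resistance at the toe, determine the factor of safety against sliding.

K_a = tan²(45° − 27.0°/2) = 0.3755.
P_a = ½K_aγH² = 0.5×0.3755×15.9×5.9² = 103.9 kN/m, acting at H/3 = 1.967 m above the base.
FS_sliding = μW / P_a = 0.42×416.3 / 103.9 = 1.682.

1.68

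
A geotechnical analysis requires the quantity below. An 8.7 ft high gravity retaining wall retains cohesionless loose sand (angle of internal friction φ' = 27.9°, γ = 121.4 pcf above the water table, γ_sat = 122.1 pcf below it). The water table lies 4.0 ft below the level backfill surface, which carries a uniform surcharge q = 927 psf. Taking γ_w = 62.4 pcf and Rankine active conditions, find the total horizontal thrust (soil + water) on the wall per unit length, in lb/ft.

K_a = tan²(45° − φ/2) = 0.3625.
γ' = 122.1 − 62.4 = 59.70 pcf. h₂ = H − d_w = 4.7 ft.
σ'_h: at surface K_a·q = 336.0; at WT K_a(q+γd_w) = 512.0; at base K_a(q+γd_w+γ'h₂) = 613.7 psf.
P₁ = ½(336.0+512.0)×4.0 = 1696; P₂ = ½(512.0+613.7)×4.7 = 2645; P_w = ½γ_w h₂² = 689.2.
Total = 1696+2645+689.2 = 5031 lb/ft.

5030 lb/ft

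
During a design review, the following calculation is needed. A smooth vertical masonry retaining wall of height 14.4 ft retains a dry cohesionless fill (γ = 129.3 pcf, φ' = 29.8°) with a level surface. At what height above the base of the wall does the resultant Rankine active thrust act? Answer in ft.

K_a = 0.3360.
The pressure distribution is triangular, so the resultant acts at H/3 above the base = 14.4/3 = 4.800 ft.

4.80 ft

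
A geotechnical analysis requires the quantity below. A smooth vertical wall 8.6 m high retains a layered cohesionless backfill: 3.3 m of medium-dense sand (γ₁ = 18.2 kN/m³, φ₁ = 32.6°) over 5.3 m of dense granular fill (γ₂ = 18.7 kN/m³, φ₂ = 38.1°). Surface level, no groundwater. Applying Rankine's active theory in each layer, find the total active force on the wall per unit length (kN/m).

K_a1 = tan²(45°−32.6°/2) = 0.2997; K_a2 = tan²(45°−38.1°/2) = 0.2368.
Layer 1: σ at base = K_a1 γ₁ h₁ = 18.00 kPa; P₁ = ½×18.00×3.3 = 29.70.
Layer 2: σ_v at top = γ₁h₁ = 60.06; σ_h top = K_a2×60.06 = 14.22; σ_h base = K_a2×(60.06+18.7×5.3) = 37.70.
P₂ = ½(14.22+37.70)×5.3 = 137.6. Total P_a = 29.70+137.6 = 167.3 kN/m.

167 kN/m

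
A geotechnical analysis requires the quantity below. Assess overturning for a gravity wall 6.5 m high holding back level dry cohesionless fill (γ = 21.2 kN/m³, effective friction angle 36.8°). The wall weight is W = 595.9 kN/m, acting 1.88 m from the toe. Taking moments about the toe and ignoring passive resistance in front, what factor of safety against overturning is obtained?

K_a = tan²(45° − 36.8°/2) = 0.2508.
P_a = ½K_aγH² = 0.5×0.2508×21.2×6.5² = 112.3 kN/m, acting at H/3 = 2.167 m above the base.
Overturning moment M_o = P_a × H/3 = 112.3 × 2.167 = 243.3.
Resisting moment M_r = W × 1.88 = 595.9 × 1.88 = 1120.
FS_overturning = M_r/M_o = 1120/243.3 = 4.604.

4.60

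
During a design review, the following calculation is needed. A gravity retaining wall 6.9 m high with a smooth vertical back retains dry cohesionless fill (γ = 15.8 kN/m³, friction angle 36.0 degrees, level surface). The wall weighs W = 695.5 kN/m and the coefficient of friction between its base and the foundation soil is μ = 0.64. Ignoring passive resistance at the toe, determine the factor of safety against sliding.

4.56

K_a = tan²(45° − 36.0°/2) = 0.2596.
P_a = ½K_aγH² = 0.5×0.2596×15.8×6.9² = 97.65 kN/m, acting at H/3 = 2.300 m above the base.
FS_sliding = μW / P_a = 0.64×695.5 / 97.65 = 4.558.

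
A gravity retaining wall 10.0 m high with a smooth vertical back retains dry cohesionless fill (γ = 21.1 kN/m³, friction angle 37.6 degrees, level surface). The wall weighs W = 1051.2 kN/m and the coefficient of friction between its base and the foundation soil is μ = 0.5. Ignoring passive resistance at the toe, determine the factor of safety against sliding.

2.06

K_a = tan²(45° − 37.6°/2) = 0.2421.
P_a = ½K_aγH² = 0.5×0.2421×21.1×10.0² = 255.4 kN/m, acting at H/3 = 3.333 m above the base.
FS_sliding = μW / P_a = 0.5×1051.2 / 255.4 = 2.058.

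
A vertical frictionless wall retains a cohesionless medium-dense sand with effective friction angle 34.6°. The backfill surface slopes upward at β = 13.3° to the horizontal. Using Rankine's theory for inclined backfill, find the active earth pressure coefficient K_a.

K_a = cos β · (cos β − √(cos²β − cos²φ)) / (cos β + √(cos²β − cos²φ)).
cos β = 0.9732, cos φ = 0.8231, √(cos²β − cos²φ) = 0.5192.
K_a = 0.9732 × (0.9732 − 0.5192)/(0.9732 + 0.5192) = 0.2961.

0.296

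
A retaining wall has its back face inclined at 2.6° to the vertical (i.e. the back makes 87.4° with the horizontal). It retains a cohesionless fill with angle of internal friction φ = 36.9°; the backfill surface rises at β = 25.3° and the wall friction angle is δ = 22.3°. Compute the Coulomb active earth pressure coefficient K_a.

K_a = sin²(α+φ) / [sin²α · sin(α−δ) · (1 + √{sin(φ+δ)sin(φ−β) / (sin(α−δ)sin(α+β))})²].
With α = 87.4°, φ = 36.9°, δ = 22.3°, β = 25.3°: K_a = 0.3565.

0.356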